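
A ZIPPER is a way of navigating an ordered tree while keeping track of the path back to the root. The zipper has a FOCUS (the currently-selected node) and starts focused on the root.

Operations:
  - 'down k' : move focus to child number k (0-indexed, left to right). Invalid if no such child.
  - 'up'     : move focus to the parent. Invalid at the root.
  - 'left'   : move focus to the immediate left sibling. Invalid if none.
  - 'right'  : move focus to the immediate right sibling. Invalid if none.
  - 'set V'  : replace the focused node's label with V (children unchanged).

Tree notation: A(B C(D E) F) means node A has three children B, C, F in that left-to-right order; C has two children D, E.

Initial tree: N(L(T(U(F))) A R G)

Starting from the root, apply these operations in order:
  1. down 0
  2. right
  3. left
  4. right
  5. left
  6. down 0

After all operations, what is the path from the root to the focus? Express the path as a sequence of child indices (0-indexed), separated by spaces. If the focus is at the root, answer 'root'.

Answer: 0 0

Derivation:
Step 1 (down 0): focus=L path=0 depth=1 children=['T'] left=[] right=['A', 'R', 'G'] parent=N
Step 2 (right): focus=A path=1 depth=1 children=[] left=['L'] right=['R', 'G'] parent=N
Step 3 (left): focus=L path=0 depth=1 children=['T'] left=[] right=['A', 'R', 'G'] parent=N
Step 4 (right): focus=A path=1 depth=1 children=[] left=['L'] right=['R', 'G'] parent=N
Step 5 (left): focus=L path=0 depth=1 children=['T'] left=[] right=['A', 'R', 'G'] parent=N
Step 6 (down 0): focus=T path=0/0 depth=2 children=['U'] left=[] right=[] parent=L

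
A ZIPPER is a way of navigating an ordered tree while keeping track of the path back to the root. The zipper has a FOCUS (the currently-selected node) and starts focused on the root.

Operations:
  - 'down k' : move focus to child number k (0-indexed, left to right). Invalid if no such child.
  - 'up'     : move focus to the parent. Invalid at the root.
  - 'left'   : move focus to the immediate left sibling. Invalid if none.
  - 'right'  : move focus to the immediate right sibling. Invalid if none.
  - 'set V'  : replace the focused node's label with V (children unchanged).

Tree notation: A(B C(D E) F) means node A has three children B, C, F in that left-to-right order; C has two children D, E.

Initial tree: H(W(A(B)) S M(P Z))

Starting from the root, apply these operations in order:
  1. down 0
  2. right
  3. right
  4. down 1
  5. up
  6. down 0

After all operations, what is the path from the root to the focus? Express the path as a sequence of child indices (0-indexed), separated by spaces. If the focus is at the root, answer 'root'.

Answer: 2 0

Derivation:
Step 1 (down 0): focus=W path=0 depth=1 children=['A'] left=[] right=['S', 'M'] parent=H
Step 2 (right): focus=S path=1 depth=1 children=[] left=['W'] right=['M'] parent=H
Step 3 (right): focus=M path=2 depth=1 children=['P', 'Z'] left=['W', 'S'] right=[] parent=H
Step 4 (down 1): focus=Z path=2/1 depth=2 children=[] left=['P'] right=[] parent=M
Step 5 (up): focus=M path=2 depth=1 children=['P', 'Z'] left=['W', 'S'] right=[] parent=H
Step 6 (down 0): focus=P path=2/0 depth=2 children=[] left=[] right=['Z'] parent=M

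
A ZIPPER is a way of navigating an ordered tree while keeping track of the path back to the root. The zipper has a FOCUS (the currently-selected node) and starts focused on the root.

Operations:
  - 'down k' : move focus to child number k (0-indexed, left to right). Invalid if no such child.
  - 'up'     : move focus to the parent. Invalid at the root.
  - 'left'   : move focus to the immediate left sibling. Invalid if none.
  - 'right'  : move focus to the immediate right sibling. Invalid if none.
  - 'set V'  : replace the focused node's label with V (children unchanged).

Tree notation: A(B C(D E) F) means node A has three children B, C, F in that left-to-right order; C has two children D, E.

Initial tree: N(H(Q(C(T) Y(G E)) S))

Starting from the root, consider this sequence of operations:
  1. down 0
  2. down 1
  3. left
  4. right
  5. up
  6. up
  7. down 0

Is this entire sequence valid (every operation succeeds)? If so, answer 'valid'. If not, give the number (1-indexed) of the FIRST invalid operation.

Step 1 (down 0): focus=H path=0 depth=1 children=['Q', 'S'] left=[] right=[] parent=N
Step 2 (down 1): focus=S path=0/1 depth=2 children=[] left=['Q'] right=[] parent=H
Step 3 (left): focus=Q path=0/0 depth=2 children=['C', 'Y'] left=[] right=['S'] parent=H
Step 4 (right): focus=S path=0/1 depth=2 children=[] left=['Q'] right=[] parent=H
Step 5 (up): focus=H path=0 depth=1 children=['Q', 'S'] left=[] right=[] parent=N
Step 6 (up): focus=N path=root depth=0 children=['H'] (at root)
Step 7 (down 0): focus=H path=0 depth=1 children=['Q', 'S'] left=[] right=[] parent=N

Answer: valid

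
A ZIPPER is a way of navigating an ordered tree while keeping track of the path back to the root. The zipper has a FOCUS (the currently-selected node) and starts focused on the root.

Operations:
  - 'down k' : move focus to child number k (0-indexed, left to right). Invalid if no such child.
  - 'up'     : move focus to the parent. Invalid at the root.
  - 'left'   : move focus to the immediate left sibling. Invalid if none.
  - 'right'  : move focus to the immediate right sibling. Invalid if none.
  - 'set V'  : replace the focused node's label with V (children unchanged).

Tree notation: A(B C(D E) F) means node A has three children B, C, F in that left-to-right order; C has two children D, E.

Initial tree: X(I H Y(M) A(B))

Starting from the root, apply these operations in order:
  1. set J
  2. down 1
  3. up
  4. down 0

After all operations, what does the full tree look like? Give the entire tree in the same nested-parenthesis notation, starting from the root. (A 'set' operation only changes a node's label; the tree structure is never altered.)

Step 1 (set J): focus=J path=root depth=0 children=['I', 'H', 'Y', 'A'] (at root)
Step 2 (down 1): focus=H path=1 depth=1 children=[] left=['I'] right=['Y', 'A'] parent=J
Step 3 (up): focus=J path=root depth=0 children=['I', 'H', 'Y', 'A'] (at root)
Step 4 (down 0): focus=I path=0 depth=1 children=[] left=[] right=['H', 'Y', 'A'] parent=J

Answer: J(I H Y(M) A(B))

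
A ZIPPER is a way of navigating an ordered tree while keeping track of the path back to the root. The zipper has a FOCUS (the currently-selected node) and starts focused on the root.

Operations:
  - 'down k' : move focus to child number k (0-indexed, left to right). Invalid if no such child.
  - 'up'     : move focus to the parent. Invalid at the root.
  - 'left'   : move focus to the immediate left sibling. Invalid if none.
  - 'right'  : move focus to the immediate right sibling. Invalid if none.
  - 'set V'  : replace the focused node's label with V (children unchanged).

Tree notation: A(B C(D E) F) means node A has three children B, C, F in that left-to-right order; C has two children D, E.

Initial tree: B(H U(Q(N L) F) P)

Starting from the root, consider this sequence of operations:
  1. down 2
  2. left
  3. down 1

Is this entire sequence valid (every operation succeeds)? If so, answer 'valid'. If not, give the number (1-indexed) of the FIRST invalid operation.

Answer: valid

Derivation:
Step 1 (down 2): focus=P path=2 depth=1 children=[] left=['H', 'U'] right=[] parent=B
Step 2 (left): focus=U path=1 depth=1 children=['Q', 'F'] left=['H'] right=['P'] parent=B
Step 3 (down 1): focus=F path=1/1 depth=2 children=[] left=['Q'] right=[] parent=U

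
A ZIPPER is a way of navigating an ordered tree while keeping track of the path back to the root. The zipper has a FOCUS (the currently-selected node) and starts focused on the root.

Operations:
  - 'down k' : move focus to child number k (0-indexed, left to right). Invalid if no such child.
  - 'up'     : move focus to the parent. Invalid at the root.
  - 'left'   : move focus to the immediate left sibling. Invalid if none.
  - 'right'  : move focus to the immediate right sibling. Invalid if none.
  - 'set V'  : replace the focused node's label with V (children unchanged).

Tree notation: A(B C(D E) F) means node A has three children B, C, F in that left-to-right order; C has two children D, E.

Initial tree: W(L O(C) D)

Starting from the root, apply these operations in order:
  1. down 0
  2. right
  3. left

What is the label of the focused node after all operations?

Answer: L

Derivation:
Step 1 (down 0): focus=L path=0 depth=1 children=[] left=[] right=['O', 'D'] parent=W
Step 2 (right): focus=O path=1 depth=1 children=['C'] left=['L'] right=['D'] parent=W
Step 3 (left): focus=L path=0 depth=1 children=[] left=[] right=['O', 'D'] parent=W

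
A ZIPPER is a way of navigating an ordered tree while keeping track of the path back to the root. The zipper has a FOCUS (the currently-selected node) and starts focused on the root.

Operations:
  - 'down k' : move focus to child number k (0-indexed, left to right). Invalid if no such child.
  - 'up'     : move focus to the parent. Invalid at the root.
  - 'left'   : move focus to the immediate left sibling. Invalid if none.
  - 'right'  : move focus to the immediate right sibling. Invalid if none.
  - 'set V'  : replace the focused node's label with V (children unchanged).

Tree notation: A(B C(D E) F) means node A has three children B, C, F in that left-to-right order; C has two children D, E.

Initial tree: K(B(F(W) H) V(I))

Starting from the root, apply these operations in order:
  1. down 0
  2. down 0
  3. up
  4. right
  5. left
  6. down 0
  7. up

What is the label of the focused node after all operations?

Step 1 (down 0): focus=B path=0 depth=1 children=['F', 'H'] left=[] right=['V'] parent=K
Step 2 (down 0): focus=F path=0/0 depth=2 children=['W'] left=[] right=['H'] parent=B
Step 3 (up): focus=B path=0 depth=1 children=['F', 'H'] left=[] right=['V'] parent=K
Step 4 (right): focus=V path=1 depth=1 children=['I'] left=['B'] right=[] parent=K
Step 5 (left): focus=B path=0 depth=1 children=['F', 'H'] left=[] right=['V'] parent=K
Step 6 (down 0): focus=F path=0/0 depth=2 children=['W'] left=[] right=['H'] parent=B
Step 7 (up): focus=B path=0 depth=1 children=['F', 'H'] left=[] right=['V'] parent=K

Answer: B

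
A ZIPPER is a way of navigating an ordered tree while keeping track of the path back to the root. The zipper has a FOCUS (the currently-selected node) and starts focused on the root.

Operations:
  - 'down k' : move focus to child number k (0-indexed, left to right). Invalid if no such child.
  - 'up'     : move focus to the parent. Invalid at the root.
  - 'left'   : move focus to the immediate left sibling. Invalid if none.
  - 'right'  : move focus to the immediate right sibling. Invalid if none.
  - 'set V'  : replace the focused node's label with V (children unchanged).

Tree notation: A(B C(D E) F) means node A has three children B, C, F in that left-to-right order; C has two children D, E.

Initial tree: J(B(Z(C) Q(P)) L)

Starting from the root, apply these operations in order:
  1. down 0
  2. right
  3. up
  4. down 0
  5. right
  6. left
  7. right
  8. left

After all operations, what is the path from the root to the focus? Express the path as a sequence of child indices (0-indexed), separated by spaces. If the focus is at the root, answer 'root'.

Answer: 0

Derivation:
Step 1 (down 0): focus=B path=0 depth=1 children=['Z', 'Q'] left=[] right=['L'] parent=J
Step 2 (right): focus=L path=1 depth=1 children=[] left=['B'] right=[] parent=J
Step 3 (up): focus=J path=root depth=0 children=['B', 'L'] (at root)
Step 4 (down 0): focus=B path=0 depth=1 children=['Z', 'Q'] left=[] right=['L'] parent=J
Step 5 (right): focus=L path=1 depth=1 children=[] left=['B'] right=[] parent=J
Step 6 (left): focus=B path=0 depth=1 children=['Z', 'Q'] left=[] right=['L'] parent=J
Step 7 (right): focus=L path=1 depth=1 children=[] left=['B'] right=[] parent=J
Step 8 (left): focus=B path=0 depth=1 children=['Z', 'Q'] left=[] right=['L'] parent=J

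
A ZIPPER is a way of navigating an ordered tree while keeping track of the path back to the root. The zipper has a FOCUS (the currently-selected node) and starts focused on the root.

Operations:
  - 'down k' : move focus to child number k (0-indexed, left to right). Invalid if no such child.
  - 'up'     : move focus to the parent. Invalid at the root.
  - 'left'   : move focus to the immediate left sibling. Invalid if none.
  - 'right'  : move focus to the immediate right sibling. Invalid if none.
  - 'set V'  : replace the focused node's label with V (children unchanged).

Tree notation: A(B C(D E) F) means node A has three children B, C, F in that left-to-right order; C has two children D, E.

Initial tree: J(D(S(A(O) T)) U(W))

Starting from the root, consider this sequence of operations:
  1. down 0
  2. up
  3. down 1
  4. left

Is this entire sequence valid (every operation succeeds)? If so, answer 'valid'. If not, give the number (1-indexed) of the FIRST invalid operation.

Step 1 (down 0): focus=D path=0 depth=1 children=['S'] left=[] right=['U'] parent=J
Step 2 (up): focus=J path=root depth=0 children=['D', 'U'] (at root)
Step 3 (down 1): focus=U path=1 depth=1 children=['W'] left=['D'] right=[] parent=J
Step 4 (left): focus=D path=0 depth=1 children=['S'] left=[] right=['U'] parent=J

Answer: valid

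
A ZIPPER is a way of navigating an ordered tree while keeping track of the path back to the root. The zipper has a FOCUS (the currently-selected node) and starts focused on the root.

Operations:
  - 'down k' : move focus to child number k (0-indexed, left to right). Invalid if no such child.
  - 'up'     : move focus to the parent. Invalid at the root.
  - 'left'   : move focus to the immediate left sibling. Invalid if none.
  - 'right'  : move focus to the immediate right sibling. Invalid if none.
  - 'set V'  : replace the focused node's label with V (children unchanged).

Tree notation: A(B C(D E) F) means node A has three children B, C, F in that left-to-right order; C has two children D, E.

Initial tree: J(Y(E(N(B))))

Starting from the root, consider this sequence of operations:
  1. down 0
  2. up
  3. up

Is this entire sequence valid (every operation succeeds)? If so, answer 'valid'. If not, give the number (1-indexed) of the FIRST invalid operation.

Answer: 3

Derivation:
Step 1 (down 0): focus=Y path=0 depth=1 children=['E'] left=[] right=[] parent=J
Step 2 (up): focus=J path=root depth=0 children=['Y'] (at root)
Step 3 (up): INVALID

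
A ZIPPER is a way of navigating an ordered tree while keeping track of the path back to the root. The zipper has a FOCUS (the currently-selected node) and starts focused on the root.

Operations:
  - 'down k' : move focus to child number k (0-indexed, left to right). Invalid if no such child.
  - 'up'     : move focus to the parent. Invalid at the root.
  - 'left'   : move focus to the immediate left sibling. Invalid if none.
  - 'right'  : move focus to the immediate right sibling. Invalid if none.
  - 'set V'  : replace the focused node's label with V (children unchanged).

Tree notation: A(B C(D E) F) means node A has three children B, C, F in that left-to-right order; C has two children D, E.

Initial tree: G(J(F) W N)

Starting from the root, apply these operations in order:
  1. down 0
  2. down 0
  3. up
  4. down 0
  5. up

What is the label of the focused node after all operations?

Answer: J

Derivation:
Step 1 (down 0): focus=J path=0 depth=1 children=['F'] left=[] right=['W', 'N'] parent=G
Step 2 (down 0): focus=F path=0/0 depth=2 children=[] left=[] right=[] parent=J
Step 3 (up): focus=J path=0 depth=1 children=['F'] left=[] right=['W', 'N'] parent=G
Step 4 (down 0): focus=F path=0/0 depth=2 children=[] left=[] right=[] parent=J
Step 5 (up): focus=J path=0 depth=1 children=['F'] left=[] right=['W', 'N'] parent=G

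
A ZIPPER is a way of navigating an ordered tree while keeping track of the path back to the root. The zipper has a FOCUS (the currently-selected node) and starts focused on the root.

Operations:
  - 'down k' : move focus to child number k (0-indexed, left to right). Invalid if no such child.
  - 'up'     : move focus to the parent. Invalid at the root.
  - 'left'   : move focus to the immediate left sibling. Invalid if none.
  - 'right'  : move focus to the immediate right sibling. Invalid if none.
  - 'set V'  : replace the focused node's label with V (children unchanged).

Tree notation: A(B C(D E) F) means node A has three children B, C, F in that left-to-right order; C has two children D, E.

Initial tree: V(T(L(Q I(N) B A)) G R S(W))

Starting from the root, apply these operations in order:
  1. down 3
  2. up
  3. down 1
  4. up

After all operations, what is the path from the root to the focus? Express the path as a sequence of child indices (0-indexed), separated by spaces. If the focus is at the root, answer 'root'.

Answer: root

Derivation:
Step 1 (down 3): focus=S path=3 depth=1 children=['W'] left=['T', 'G', 'R'] right=[] parent=V
Step 2 (up): focus=V path=root depth=0 children=['T', 'G', 'R', 'S'] (at root)
Step 3 (down 1): focus=G path=1 depth=1 children=[] left=['T'] right=['R', 'S'] parent=V
Step 4 (up): focus=V path=root depth=0 children=['T', 'G', 'R', 'S'] (at root)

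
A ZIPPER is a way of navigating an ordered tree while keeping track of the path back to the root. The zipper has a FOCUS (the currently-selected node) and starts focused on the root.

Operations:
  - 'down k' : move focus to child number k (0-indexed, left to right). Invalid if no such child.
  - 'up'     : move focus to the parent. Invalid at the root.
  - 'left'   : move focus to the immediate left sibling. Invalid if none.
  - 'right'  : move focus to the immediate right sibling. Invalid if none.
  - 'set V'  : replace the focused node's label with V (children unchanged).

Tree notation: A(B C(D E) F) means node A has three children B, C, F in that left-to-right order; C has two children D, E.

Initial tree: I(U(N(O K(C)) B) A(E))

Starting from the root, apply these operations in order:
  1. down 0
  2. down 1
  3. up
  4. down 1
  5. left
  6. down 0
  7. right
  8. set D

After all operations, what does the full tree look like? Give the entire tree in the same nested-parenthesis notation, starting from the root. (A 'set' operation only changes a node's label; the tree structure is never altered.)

Answer: I(U(N(O D(C)) B) A(E))

Derivation:
Step 1 (down 0): focus=U path=0 depth=1 children=['N', 'B'] left=[] right=['A'] parent=I
Step 2 (down 1): focus=B path=0/1 depth=2 children=[] left=['N'] right=[] parent=U
Step 3 (up): focus=U path=0 depth=1 children=['N', 'B'] left=[] right=['A'] parent=I
Step 4 (down 1): focus=B path=0/1 depth=2 children=[] left=['N'] right=[] parent=U
Step 5 (left): focus=N path=0/0 depth=2 children=['O', 'K'] left=[] right=['B'] parent=U
Step 6 (down 0): focus=O path=0/0/0 depth=3 children=[] left=[] right=['K'] parent=N
Step 7 (right): focus=K path=0/0/1 depth=3 children=['C'] left=['O'] right=[] parent=N
Step 8 (set D): focus=D path=0/0/1 depth=3 children=['C'] left=['O'] right=[] parent=N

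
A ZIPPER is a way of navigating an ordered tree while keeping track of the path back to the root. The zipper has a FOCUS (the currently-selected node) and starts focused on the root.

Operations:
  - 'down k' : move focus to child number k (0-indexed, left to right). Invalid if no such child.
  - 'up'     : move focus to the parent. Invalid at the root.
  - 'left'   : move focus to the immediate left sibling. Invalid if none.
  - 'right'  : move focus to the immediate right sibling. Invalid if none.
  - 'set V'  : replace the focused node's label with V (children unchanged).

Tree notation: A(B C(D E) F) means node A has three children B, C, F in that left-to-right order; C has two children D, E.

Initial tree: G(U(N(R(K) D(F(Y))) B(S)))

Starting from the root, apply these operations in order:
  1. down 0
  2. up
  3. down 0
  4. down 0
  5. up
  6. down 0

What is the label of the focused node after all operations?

Answer: N

Derivation:
Step 1 (down 0): focus=U path=0 depth=1 children=['N', 'B'] left=[] right=[] parent=G
Step 2 (up): focus=G path=root depth=0 children=['U'] (at root)
Step 3 (down 0): focus=U path=0 depth=1 children=['N', 'B'] left=[] right=[] parent=G
Step 4 (down 0): focus=N path=0/0 depth=2 children=['R', 'D'] left=[] right=['B'] parent=U
Step 5 (up): focus=U path=0 depth=1 children=['N', 'B'] left=[] right=[] parent=G
Step 6 (down 0): focus=N path=0/0 depth=2 children=['R', 'D'] left=[] right=['B'] parent=U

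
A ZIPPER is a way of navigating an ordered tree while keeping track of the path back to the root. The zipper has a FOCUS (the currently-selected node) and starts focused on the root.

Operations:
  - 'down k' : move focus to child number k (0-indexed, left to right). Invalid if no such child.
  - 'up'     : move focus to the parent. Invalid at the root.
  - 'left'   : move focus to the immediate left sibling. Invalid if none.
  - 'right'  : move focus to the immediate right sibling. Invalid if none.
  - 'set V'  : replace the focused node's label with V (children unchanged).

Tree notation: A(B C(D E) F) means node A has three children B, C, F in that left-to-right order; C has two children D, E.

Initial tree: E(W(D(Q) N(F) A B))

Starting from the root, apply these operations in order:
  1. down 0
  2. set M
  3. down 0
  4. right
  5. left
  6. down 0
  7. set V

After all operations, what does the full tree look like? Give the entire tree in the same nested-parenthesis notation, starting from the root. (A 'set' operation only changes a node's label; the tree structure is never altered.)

Answer: E(M(D(V) N(F) A B))

Derivation:
Step 1 (down 0): focus=W path=0 depth=1 children=['D', 'N', 'A', 'B'] left=[] right=[] parent=E
Step 2 (set M): focus=M path=0 depth=1 children=['D', 'N', 'A', 'B'] left=[] right=[] parent=E
Step 3 (down 0): focus=D path=0/0 depth=2 children=['Q'] left=[] right=['N', 'A', 'B'] parent=M
Step 4 (right): focus=N path=0/1 depth=2 children=['F'] left=['D'] right=['A', 'B'] parent=M
Step 5 (left): focus=D path=0/0 depth=2 children=['Q'] left=[] right=['N', 'A', 'B'] parent=M
Step 6 (down 0): focus=Q path=0/0/0 depth=3 children=[] left=[] right=[] parent=D
Step 7 (set V): focus=V path=0/0/0 depth=3 children=[] left=[] right=[] parent=D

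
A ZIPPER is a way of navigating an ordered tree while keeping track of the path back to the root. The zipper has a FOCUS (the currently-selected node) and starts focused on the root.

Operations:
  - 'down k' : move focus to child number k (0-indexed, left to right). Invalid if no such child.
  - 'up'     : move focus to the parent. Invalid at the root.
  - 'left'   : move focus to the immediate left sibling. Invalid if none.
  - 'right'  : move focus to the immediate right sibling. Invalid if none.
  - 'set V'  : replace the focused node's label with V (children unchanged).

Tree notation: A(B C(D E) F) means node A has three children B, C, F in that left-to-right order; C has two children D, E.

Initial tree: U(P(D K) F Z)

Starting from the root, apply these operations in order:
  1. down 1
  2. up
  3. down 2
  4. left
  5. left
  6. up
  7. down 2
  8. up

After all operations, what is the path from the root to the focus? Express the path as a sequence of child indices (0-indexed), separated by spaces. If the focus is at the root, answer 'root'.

Answer: root

Derivation:
Step 1 (down 1): focus=F path=1 depth=1 children=[] left=['P'] right=['Z'] parent=U
Step 2 (up): focus=U path=root depth=0 children=['P', 'F', 'Z'] (at root)
Step 3 (down 2): focus=Z path=2 depth=1 children=[] left=['P', 'F'] right=[] parent=U
Step 4 (left): focus=F path=1 depth=1 children=[] left=['P'] right=['Z'] parent=U
Step 5 (left): focus=P path=0 depth=1 children=['D', 'K'] left=[] right=['F', 'Z'] parent=U
Step 6 (up): focus=U path=root depth=0 children=['P', 'F', 'Z'] (at root)
Step 7 (down 2): focus=Z path=2 depth=1 children=[] left=['P', 'F'] right=[] parent=U
Step 8 (up): focus=U path=root depth=0 children=['P', 'F', 'Z'] (at root)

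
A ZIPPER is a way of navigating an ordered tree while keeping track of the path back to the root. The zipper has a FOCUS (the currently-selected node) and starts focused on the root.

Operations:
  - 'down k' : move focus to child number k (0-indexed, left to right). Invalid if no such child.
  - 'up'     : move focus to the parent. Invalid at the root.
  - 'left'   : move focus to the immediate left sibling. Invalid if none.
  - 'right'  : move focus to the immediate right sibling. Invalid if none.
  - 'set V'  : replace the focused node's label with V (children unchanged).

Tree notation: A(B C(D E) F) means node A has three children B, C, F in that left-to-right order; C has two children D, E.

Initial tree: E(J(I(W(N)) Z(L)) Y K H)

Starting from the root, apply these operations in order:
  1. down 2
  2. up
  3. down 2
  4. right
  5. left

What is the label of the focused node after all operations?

Answer: K

Derivation:
Step 1 (down 2): focus=K path=2 depth=1 children=[] left=['J', 'Y'] right=['H'] parent=E
Step 2 (up): focus=E path=root depth=0 children=['J', 'Y', 'K', 'H'] (at root)
Step 3 (down 2): focus=K path=2 depth=1 children=[] left=['J', 'Y'] right=['H'] parent=E
Step 4 (right): focus=H path=3 depth=1 children=[] left=['J', 'Y', 'K'] right=[] parent=E
Step 5 (left): focus=K path=2 depth=1 children=[] left=['J', 'Y'] right=['H'] parent=E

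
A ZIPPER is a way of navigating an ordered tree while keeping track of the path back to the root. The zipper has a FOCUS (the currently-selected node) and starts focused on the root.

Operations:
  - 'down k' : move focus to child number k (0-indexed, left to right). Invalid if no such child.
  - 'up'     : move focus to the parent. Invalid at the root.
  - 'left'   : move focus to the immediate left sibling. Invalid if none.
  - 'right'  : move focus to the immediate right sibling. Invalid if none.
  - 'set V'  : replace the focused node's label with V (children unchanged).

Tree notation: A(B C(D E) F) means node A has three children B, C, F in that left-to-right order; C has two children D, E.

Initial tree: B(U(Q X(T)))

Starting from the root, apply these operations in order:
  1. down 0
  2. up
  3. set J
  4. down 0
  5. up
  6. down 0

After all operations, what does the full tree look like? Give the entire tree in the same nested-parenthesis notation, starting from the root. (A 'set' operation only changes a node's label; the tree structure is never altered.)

Step 1 (down 0): focus=U path=0 depth=1 children=['Q', 'X'] left=[] right=[] parent=B
Step 2 (up): focus=B path=root depth=0 children=['U'] (at root)
Step 3 (set J): focus=J path=root depth=0 children=['U'] (at root)
Step 4 (down 0): focus=U path=0 depth=1 children=['Q', 'X'] left=[] right=[] parent=J
Step 5 (up): focus=J path=root depth=0 children=['U'] (at root)
Step 6 (down 0): focus=U path=0 depth=1 children=['Q', 'X'] left=[] right=[] parent=J

Answer: J(U(Q X(T)))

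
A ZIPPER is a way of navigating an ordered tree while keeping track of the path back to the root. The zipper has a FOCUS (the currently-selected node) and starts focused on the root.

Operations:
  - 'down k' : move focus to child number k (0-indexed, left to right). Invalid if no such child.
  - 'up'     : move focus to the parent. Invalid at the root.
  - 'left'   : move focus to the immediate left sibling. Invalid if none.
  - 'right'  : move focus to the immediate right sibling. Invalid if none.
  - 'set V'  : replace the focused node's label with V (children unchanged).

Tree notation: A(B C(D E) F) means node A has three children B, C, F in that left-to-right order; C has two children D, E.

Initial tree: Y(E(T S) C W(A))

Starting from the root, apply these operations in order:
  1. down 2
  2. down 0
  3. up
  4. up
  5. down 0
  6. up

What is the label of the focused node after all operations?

Step 1 (down 2): focus=W path=2 depth=1 children=['A'] left=['E', 'C'] right=[] parent=Y
Step 2 (down 0): focus=A path=2/0 depth=2 children=[] left=[] right=[] parent=W
Step 3 (up): focus=W path=2 depth=1 children=['A'] left=['E', 'C'] right=[] parent=Y
Step 4 (up): focus=Y path=root depth=0 children=['E', 'C', 'W'] (at root)
Step 5 (down 0): focus=E path=0 depth=1 children=['T', 'S'] left=[] right=['C', 'W'] parent=Y
Step 6 (up): focus=Y path=root depth=0 children=['E', 'C', 'W'] (at root)

Answer: Y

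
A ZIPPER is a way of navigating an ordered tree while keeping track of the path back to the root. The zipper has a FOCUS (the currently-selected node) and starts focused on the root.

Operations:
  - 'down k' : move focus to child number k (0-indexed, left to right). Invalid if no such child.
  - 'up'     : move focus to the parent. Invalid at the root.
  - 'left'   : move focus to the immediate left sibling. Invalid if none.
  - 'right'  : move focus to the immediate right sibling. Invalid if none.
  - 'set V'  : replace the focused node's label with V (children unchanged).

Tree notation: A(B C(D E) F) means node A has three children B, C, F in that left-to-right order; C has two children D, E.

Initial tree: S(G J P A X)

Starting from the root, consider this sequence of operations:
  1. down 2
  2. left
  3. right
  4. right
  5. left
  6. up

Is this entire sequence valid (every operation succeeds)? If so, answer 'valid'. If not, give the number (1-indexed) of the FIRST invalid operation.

Answer: valid

Derivation:
Step 1 (down 2): focus=P path=2 depth=1 children=[] left=['G', 'J'] right=['A', 'X'] parent=S
Step 2 (left): focus=J path=1 depth=1 children=[] left=['G'] right=['P', 'A', 'X'] parent=S
Step 3 (right): focus=P path=2 depth=1 children=[] left=['G', 'J'] right=['A', 'X'] parent=S
Step 4 (right): focus=A path=3 depth=1 children=[] left=['G', 'J', 'P'] right=['X'] parent=S
Step 5 (left): focus=P path=2 depth=1 children=[] left=['G', 'J'] right=['A', 'X'] parent=S
Step 6 (up): focus=S path=root depth=0 children=['G', 'J', 'P', 'A', 'X'] (at root)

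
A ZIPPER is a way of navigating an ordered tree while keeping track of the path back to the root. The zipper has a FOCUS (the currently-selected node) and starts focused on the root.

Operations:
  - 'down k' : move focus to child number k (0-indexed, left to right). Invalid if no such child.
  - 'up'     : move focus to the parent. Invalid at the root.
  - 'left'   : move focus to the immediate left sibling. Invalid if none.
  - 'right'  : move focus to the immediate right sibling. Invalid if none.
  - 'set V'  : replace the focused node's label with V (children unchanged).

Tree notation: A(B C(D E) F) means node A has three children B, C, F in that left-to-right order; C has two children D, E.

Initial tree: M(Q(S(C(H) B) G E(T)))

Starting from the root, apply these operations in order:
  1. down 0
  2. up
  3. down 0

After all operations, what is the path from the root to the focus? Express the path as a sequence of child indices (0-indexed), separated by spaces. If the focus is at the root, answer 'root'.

Step 1 (down 0): focus=Q path=0 depth=1 children=['S', 'G', 'E'] left=[] right=[] parent=M
Step 2 (up): focus=M path=root depth=0 children=['Q'] (at root)
Step 3 (down 0): focus=Q path=0 depth=1 children=['S', 'G', 'E'] left=[] right=[] parent=M

Answer: 0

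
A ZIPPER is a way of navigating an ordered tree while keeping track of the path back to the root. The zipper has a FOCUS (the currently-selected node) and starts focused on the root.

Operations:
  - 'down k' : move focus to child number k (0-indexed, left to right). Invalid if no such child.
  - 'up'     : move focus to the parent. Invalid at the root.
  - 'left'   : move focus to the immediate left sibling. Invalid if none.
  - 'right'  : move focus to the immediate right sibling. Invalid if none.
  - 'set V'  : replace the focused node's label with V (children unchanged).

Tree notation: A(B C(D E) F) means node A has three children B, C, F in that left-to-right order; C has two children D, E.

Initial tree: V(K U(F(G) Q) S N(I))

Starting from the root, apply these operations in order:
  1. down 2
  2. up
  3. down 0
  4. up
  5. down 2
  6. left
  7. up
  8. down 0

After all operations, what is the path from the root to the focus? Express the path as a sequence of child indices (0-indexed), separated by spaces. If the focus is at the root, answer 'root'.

Step 1 (down 2): focus=S path=2 depth=1 children=[] left=['K', 'U'] right=['N'] parent=V
Step 2 (up): focus=V path=root depth=0 children=['K', 'U', 'S', 'N'] (at root)
Step 3 (down 0): focus=K path=0 depth=1 children=[] left=[] right=['U', 'S', 'N'] parent=V
Step 4 (up): focus=V path=root depth=0 children=['K', 'U', 'S', 'N'] (at root)
Step 5 (down 2): focus=S path=2 depth=1 children=[] left=['K', 'U'] right=['N'] parent=V
Step 6 (left): focus=U path=1 depth=1 children=['F', 'Q'] left=['K'] right=['S', 'N'] parent=V
Step 7 (up): focus=V path=root depth=0 children=['K', 'U', 'S', 'N'] (at root)
Step 8 (down 0): focus=K path=0 depth=1 children=[] left=[] right=['U', 'S', 'N'] parent=V

Answer: 0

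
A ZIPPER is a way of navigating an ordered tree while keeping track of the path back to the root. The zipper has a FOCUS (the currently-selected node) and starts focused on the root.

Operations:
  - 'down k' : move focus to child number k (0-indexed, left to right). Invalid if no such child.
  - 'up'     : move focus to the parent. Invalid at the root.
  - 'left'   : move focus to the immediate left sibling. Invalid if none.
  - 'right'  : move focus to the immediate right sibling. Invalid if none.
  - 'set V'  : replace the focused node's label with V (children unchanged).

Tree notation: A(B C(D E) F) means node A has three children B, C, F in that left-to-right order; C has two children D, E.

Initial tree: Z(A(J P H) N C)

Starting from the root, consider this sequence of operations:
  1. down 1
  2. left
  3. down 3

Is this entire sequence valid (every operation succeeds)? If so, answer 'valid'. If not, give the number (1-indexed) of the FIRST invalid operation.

Step 1 (down 1): focus=N path=1 depth=1 children=[] left=['A'] right=['C'] parent=Z
Step 2 (left): focus=A path=0 depth=1 children=['J', 'P', 'H'] left=[] right=['N', 'C'] parent=Z
Step 3 (down 3): INVALID

Answer: 3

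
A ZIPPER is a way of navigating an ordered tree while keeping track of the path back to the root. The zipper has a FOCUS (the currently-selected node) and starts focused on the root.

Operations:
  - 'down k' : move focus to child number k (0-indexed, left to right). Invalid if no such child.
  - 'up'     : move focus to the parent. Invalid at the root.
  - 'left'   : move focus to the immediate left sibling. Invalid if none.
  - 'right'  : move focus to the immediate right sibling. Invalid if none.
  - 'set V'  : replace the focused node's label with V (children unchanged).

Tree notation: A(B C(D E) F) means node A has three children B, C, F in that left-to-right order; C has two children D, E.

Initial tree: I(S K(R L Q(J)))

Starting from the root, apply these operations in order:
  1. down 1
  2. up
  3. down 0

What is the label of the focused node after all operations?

Step 1 (down 1): focus=K path=1 depth=1 children=['R', 'L', 'Q'] left=['S'] right=[] parent=I
Step 2 (up): focus=I path=root depth=0 children=['S', 'K'] (at root)
Step 3 (down 0): focus=S path=0 depth=1 children=[] left=[] right=['K'] parent=I

Answer: S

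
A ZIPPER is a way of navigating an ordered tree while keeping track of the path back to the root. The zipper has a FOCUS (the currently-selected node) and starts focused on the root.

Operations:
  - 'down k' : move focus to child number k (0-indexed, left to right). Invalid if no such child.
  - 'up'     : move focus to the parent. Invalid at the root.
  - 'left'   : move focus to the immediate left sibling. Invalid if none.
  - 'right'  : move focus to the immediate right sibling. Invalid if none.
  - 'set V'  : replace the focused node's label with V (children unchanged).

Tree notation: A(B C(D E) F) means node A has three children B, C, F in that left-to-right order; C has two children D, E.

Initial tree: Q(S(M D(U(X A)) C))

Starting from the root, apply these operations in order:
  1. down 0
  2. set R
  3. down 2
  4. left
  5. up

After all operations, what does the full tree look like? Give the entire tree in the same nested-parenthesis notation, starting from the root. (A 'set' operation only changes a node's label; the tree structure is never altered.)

Answer: Q(R(M D(U(X A)) C))

Derivation:
Step 1 (down 0): focus=S path=0 depth=1 children=['M', 'D', 'C'] left=[] right=[] parent=Q
Step 2 (set R): focus=R path=0 depth=1 children=['M', 'D', 'C'] left=[] right=[] parent=Q
Step 3 (down 2): focus=C path=0/2 depth=2 children=[] left=['M', 'D'] right=[] parent=R
Step 4 (left): focus=D path=0/1 depth=2 children=['U'] left=['M'] right=['C'] parent=R
Step 5 (up): focus=R path=0 depth=1 children=['M', 'D', 'C'] left=[] right=[] parent=Q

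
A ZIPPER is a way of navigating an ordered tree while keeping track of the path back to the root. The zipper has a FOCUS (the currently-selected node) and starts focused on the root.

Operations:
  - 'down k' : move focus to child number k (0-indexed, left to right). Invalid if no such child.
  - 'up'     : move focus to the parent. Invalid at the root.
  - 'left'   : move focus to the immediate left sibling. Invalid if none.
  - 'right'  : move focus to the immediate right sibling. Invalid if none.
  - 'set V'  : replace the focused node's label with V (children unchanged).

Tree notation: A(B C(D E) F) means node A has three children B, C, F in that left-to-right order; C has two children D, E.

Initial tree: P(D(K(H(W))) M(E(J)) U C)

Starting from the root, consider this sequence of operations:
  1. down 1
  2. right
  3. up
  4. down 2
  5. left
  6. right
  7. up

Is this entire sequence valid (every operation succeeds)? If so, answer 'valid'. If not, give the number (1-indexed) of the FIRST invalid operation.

Step 1 (down 1): focus=M path=1 depth=1 children=['E'] left=['D'] right=['U', 'C'] parent=P
Step 2 (right): focus=U path=2 depth=1 children=[] left=['D', 'M'] right=['C'] parent=P
Step 3 (up): focus=P path=root depth=0 children=['D', 'M', 'U', 'C'] (at root)
Step 4 (down 2): focus=U path=2 depth=1 children=[] left=['D', 'M'] right=['C'] parent=P
Step 5 (left): focus=M path=1 depth=1 children=['E'] left=['D'] right=['U', 'C'] parent=P
Step 6 (right): focus=U path=2 depth=1 children=[] left=['D', 'M'] right=['C'] parent=P
Step 7 (up): focus=P path=root depth=0 children=['D', 'M', 'U', 'C'] (at root)

Answer: valid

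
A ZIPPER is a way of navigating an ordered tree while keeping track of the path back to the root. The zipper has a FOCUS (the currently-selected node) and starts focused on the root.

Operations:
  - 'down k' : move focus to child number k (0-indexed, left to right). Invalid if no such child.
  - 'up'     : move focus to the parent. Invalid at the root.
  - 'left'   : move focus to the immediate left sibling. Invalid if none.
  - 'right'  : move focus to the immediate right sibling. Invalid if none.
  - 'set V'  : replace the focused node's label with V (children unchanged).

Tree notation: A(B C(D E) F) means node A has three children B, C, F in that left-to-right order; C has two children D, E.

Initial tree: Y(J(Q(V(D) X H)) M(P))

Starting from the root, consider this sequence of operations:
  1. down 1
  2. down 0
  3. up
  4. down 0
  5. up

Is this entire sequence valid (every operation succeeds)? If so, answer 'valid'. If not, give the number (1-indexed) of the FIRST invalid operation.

Step 1 (down 1): focus=M path=1 depth=1 children=['P'] left=['J'] right=[] parent=Y
Step 2 (down 0): focus=P path=1/0 depth=2 children=[] left=[] right=[] parent=M
Step 3 (up): focus=M path=1 depth=1 children=['P'] left=['J'] right=[] parent=Y
Step 4 (down 0): focus=P path=1/0 depth=2 children=[] left=[] right=[] parent=M
Step 5 (up): focus=M path=1 depth=1 children=['P'] left=['J'] right=[] parent=Y

Answer: valid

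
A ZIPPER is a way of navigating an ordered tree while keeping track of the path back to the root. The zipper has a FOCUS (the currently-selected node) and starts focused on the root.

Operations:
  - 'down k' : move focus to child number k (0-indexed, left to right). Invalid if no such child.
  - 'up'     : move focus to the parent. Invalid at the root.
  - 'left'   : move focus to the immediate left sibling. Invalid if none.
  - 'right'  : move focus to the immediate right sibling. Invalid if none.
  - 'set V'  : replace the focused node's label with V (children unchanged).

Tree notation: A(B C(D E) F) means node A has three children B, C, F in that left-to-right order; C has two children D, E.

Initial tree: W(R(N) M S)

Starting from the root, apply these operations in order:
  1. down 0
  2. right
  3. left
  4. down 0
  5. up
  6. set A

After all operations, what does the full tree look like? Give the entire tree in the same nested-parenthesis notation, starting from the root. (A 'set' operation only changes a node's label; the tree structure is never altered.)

Answer: W(A(N) M S)

Derivation:
Step 1 (down 0): focus=R path=0 depth=1 children=['N'] left=[] right=['M', 'S'] parent=W
Step 2 (right): focus=M path=1 depth=1 children=[] left=['R'] right=['S'] parent=W
Step 3 (left): focus=R path=0 depth=1 children=['N'] left=[] right=['M', 'S'] parent=W
Step 4 (down 0): focus=N path=0/0 depth=2 children=[] left=[] right=[] parent=R
Step 5 (up): focus=R path=0 depth=1 children=['N'] left=[] right=['M', 'S'] parent=W
Step 6 (set A): focus=A path=0 depth=1 children=['N'] left=[] right=['M', 'S'] parent=W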